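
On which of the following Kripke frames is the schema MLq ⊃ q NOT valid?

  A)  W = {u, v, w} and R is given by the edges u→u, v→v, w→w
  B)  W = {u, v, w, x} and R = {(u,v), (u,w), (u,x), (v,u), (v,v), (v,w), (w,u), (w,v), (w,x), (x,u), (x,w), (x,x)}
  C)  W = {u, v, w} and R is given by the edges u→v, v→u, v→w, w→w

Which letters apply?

C

The schema MLq ⊃ q is the dual of axiom B; it is valid on a frame iff R is symmetric.
(A) R is symmetric (every R-edge is matched by its reverse), so the schema is valid here.
(B) R is symmetric (every R-edge is matched by its reverse), so the schema is valid here.
(C) R is not symmetric (v R w but not w R v), so the schema fails here.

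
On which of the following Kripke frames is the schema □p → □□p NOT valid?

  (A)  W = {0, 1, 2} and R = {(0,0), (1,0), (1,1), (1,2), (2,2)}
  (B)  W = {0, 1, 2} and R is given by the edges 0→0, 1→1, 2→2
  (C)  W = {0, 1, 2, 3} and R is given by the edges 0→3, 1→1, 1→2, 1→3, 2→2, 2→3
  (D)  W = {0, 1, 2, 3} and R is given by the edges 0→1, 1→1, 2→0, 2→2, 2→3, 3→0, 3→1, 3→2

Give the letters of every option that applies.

The schema □p → □□p is axiom 4; it is valid on a frame iff R is transitive.
(A) R is transitive (R is closed under composition), so the schema is valid here.
(B) R is transitive (R is closed under composition), so the schema is valid here.
(C) R is transitive (R is closed under composition), so the schema is valid here.
(D) R is not transitive (2 R 0 and 0 R 1 but not 2 R 1), so the schema fails here.

D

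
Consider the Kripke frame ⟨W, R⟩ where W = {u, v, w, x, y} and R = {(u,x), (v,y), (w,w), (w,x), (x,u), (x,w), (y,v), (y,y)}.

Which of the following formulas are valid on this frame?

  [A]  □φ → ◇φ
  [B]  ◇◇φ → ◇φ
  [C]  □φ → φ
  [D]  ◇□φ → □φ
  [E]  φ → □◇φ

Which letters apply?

R is not reflexive: not u R u.
R is symmetric: every R-edge is matched by its reverse.
R is not transitive: u R x and x R u but not u R u.
R is not euclidean: x R u and x R w but not u R w.
R is serial: every world has an R-successor.
(A) □φ → ◇φ is axiom D, which corresponds to seriality. R is serial — valid.
(B) ◇◇φ → ◇φ is the dual of axiom 4, which corresponds to transitivity. R is not transitive — not valid.
(C) □φ → φ is axiom T; it is valid on a frame exactly when R is reflexive. R is not reflexive, so not valid.
(D) ◇□φ → □φ is the dual of axiom 5, which corresponds to the euclidean property. R is not euclidean — not valid.
(E) φ → □◇φ is axiom B, which corresponds to symmetry. R is symmetric — valid.

A, E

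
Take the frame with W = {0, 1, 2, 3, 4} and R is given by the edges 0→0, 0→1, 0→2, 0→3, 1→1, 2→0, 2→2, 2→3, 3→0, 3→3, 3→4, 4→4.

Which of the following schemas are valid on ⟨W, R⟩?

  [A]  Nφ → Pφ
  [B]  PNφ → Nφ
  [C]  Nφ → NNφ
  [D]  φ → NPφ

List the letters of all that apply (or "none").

A

R is not symmetric: 0 R 1 but not 1 R 0.
R is not transitive: 0 R 3 and 3 R 4 but not 0 R 4.
R is not euclidean: 0 R 1 and 0 R 0 but not 1 R 0.
R is serial: every world has an R-successor.
(A) axiom D: valid iff R is serial. R is serial — valid.
(B) the dual of axiom 5: valid iff R is euclidean. R is not euclidean — not valid.
(C) Nφ → NNφ is axiom 4, which corresponds to transitivity. R is not transitive — not valid.
(D) φ → NPφ is axiom B, which corresponds to symmetry. R is not symmetric — not valid.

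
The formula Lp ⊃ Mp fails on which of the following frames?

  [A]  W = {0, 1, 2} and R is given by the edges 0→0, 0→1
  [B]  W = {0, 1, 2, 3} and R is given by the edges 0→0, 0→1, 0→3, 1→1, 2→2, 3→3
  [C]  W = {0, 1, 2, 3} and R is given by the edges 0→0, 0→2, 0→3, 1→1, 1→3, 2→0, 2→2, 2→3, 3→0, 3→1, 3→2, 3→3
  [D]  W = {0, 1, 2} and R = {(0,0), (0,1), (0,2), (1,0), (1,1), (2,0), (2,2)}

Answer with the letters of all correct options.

A

The schema Lp ⊃ Mp is axiom D; it is valid on a frame iff R is serial.
(A) R is not serial (1 has no R-successor), so the schema fails here.
(B) R is serial (every world has an R-successor), so the schema is valid here.
(C) R is serial (every world has an R-successor), so the schema is valid here.
(D) R is serial (every world has an R-successor), so the schema is valid here.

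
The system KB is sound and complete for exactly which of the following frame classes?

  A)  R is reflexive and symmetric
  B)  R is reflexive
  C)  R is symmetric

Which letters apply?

C

(A) this class determines B (= KTB), not KB.
(B) this class determines T (= KT), not KB.
(C) KB is sound and complete for exactly this class.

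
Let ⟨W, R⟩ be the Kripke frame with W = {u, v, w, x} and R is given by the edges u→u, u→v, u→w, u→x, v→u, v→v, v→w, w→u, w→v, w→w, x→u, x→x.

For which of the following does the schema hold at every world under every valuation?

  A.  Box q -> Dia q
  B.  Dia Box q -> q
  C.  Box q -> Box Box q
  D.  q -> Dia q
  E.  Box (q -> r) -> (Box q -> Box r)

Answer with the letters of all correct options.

A, B, D, E

R is reflexive: each world relates to itself.
R is symmetric: every R-edge is matched by its reverse.
R is not transitive: v R u and u R x but not v R x.
R is serial: every world has an R-successor.
(A) Box q -> Dia q is axiom D; it is valid on a frame exactly when R is serial. R is serial, so valid.
(B) Dia Box q -> q is the dual of axiom B, which corresponds to symmetry. R is symmetric — valid.
(C) Box q -> Box Box q is axiom 4, which corresponds to transitivity. R is not transitive — not valid.
(D) the dual of axiom T: valid iff R is reflexive. R is reflexive — valid.
(E) Box (q -> r) -> (Box q -> Box r) is axiom K, valid on every Kripke frame — valid.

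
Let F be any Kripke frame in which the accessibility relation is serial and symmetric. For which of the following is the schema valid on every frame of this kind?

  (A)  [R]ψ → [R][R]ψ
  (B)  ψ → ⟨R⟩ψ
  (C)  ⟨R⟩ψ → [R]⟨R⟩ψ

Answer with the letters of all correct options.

none

(A) [R]ψ → [R][R]ψ is axiom 4; it is valid on a frame exactly when R is transitive. Such an R need not be transitive, so not valid.
(B) ψ → ⟨R⟩ψ (the dual of axiom T) characterises the reflexive frames. Such an R need not be reflexive — not valid.
(C) ⟨R⟩ψ → [R]⟨R⟩ψ is axiom 5; it is valid on a frame exactly when R is euclidean. Such an R need not be euclidean, so not valid.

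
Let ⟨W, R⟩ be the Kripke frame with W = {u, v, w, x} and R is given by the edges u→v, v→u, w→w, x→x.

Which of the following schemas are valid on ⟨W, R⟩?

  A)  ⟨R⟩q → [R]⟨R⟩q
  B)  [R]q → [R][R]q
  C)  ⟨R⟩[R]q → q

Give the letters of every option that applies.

C

R is symmetric: every R-edge is matched by its reverse.
R is not transitive: u R v and v R u but not u R u.
R is not euclidean: u R v and u R v but not v R v.
(A) ⟨R⟩q → [R]⟨R⟩q is axiom 5; it is valid on a frame exactly when R is euclidean. R is not euclidean, so not valid.
(B) [R]q → [R][R]q is axiom 4; it is valid on a frame exactly when R is transitive. R is not transitive, so not valid.
(C) ⟨R⟩[R]q → q (the dual of axiom B) characterises the symmetric frames. R is symmetric — valid.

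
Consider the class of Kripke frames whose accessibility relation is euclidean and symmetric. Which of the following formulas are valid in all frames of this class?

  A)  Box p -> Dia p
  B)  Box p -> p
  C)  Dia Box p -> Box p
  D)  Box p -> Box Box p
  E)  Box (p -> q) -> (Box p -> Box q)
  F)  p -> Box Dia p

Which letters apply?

A symmetric euclidean relation is transitive (uRv and vRw give vRu by symmetry, then uRw by the euclidean condition, applied at v).
(A) Box p -> Dia p is axiom D, which corresponds to seriality. Such an R need not be serial — not valid.
(B) Box p -> p (axiom T) characterises the reflexive frames. Such an R need not be reflexive — not valid.
(C) Dia Box p -> Box p is the dual of axiom 5; it is valid on a frame exactly when R is euclidean. Every such R is euclidean, so valid.
(D) Box p -> Box Box p (axiom 4) characterises the transitive frames. Every such R is transitive — valid.
(E) this is just K, valid on every normal frame.
(F) axiom B: valid iff R is symmetric. Every such R is symmetric — valid.

C, D, E, F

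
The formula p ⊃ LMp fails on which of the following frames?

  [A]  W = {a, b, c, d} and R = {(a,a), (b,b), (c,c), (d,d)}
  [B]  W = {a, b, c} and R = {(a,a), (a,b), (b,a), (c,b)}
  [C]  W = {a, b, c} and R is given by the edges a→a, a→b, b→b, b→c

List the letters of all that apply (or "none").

B, C

The schema p ⊃ LMp is axiom B; it is valid on a frame iff R is symmetric.
(A) R is symmetric (every R-edge is matched by its reverse), so the schema is valid here.
(B) R is not symmetric (c R b but not b R c), so the schema fails here.
(C) R is not symmetric (a R b but not b R a), so the schema fails here.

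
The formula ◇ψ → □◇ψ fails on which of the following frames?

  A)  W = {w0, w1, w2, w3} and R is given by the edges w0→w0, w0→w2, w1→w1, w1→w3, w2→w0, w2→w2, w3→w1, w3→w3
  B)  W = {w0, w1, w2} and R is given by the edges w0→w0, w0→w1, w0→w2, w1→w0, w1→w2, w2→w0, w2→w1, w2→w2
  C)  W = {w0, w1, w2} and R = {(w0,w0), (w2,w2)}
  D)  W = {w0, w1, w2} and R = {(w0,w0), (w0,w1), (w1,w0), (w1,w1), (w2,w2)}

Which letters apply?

The schema ◇ψ → □◇ψ is axiom 5; it is valid on a frame iff R is euclidean.
(A) R is euclidean (any two R-successors of the same world are R-related), so the schema is valid here.
(B) R is not euclidean (w0 R w1 and w0 R w1 but not w1 R w1), so the schema fails here.
(C) R is euclidean (any two R-successors of the same world are R-related), so the schema is valid here.
(D) R is euclidean (any two R-successors of the same world are R-related), so the schema is valid here.

B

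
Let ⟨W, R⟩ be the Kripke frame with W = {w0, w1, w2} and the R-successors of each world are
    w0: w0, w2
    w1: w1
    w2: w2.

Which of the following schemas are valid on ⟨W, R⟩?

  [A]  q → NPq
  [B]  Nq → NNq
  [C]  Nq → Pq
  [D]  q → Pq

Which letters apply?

R is reflexive: each world relates to itself.
R is not symmetric: w0 R w2 but not w2 R w0.
R is transitive: R is closed under composition.
R is serial: every world has an R-successor.
(A) axiom B: valid iff R is symmetric. R is not symmetric — not valid.
(B) axiom 4: valid iff R is transitive. R is transitive — valid.
(C) axiom D: valid iff R is serial. R is serial — valid.
(D) q → Pq (the dual of axiom T) characterises the reflexive frames. R is reflexive — valid.

B, C, D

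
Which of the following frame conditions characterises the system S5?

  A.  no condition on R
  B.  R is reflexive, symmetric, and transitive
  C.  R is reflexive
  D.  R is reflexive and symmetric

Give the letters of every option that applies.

B

(A) this class determines K, not S5.
(B) S5 is sound and complete for exactly this class.
(C) this class determines T (= KT), not S5.
(D) this class determines B (= KTB), not S5.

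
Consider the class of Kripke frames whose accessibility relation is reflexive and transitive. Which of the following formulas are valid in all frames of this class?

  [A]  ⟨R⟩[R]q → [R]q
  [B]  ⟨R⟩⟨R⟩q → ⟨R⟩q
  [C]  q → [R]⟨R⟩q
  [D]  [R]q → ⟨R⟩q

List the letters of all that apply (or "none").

B, D

Reflexive relations are serial.
(A) ⟨R⟩[R]q → [R]q (the dual of axiom 5) characterises the euclidean frames. Such an R need not be euclidean — not valid.
(B) the dual of axiom 4: valid iff R is transitive. Every such R is transitive — valid.
(C) q → [R]⟨R⟩q is axiom B, which corresponds to symmetry. Such an R need not be symmetric — not valid.
(D) axiom D: valid iff R is serial. Every such R is serial — valid.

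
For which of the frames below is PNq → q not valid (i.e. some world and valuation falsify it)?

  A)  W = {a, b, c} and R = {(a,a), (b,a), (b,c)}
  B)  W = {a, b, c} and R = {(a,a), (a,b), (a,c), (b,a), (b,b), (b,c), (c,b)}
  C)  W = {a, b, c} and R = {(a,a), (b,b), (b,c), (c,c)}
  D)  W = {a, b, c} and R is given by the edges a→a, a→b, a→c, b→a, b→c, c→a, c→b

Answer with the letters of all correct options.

The schema PNq → q is the dual of axiom B; it is valid on a frame iff R is symmetric.
(A) R is not symmetric (b R a but not a R b), so the schema fails here.
(B) R is not symmetric (a R c but not c R a), so the schema fails here.
(C) R is not symmetric (b R c but not c R b), so the schema fails here.
(D) R is symmetric (every R-edge is matched by its reverse), so the schema is valid here.

A, B, C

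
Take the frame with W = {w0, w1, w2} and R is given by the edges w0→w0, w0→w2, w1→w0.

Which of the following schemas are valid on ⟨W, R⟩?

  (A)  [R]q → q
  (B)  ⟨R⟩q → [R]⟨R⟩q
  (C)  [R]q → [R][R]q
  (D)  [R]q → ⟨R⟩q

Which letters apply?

R is not reflexive: not w1 R w1.
R is not transitive: w1 R w0 and w0 R w2 but not w1 R w2.
R is not euclidean: w0 R w2 and w0 R w0 but not w2 R w0.
R is not serial: w2 has no R-successor.
(A) axiom T: valid iff R is reflexive. R is not reflexive — not valid.
(B) axiom 5: valid iff R is euclidean. R is not euclidean — not valid.
(C) [R]q → [R][R]q is axiom 4; it is valid on a frame exactly when R is transitive. R is not transitive, so not valid.
(D) [R]q → ⟨R⟩q (axiom D) characterises the serial frames. R is not serial — not valid.

none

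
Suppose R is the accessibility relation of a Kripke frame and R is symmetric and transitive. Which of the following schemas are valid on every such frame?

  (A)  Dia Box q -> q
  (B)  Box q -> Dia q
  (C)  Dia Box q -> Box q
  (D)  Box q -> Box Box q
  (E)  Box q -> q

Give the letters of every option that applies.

A symmetric transitive relation is euclidean (uRv and uRw give vRu by symmetry, then vRw by transitivity).
(A) Dia Box q -> q is the dual of axiom B; it is valid on a frame exactly when R is symmetric. Every such R is symmetric, so valid.
(B) Box q -> Dia q (axiom D) characterises the serial frames. Such an R need not be serial — not valid.
(C) Dia Box q -> Box q is the dual of axiom 5, which corresponds to the euclidean property. Every such R is euclidean — valid.
(D) Box q -> Box Box q (axiom 4) characterises the transitive frames. Every such R is transitive — valid.
(E) Box q -> q is axiom T; it is valid on a frame exactly when R is reflexive. Such an R need not be reflexive, so not valid.

A, C, D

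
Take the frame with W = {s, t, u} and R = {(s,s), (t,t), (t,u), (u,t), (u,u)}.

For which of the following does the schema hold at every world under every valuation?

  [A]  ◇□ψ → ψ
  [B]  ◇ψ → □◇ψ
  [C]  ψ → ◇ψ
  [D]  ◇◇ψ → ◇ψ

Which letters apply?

R is reflexive: each world relates to itself.
R is symmetric: every R-edge is matched by its reverse.
R is transitive: R is closed under composition.
R is euclidean: any two R-successors of the same world are R-related.
(A) the dual of axiom B: valid iff R is symmetric. R is symmetric — valid.
(B) ◇ψ → □◇ψ (axiom 5) characterises the euclidean frames. R is euclidean — valid.
(C) ψ → ◇ψ (the dual of axiom T) characterises the reflexive frames. R is reflexive — valid.
(D) ◇◇ψ → ◇ψ (the dual of axiom 4) characterises the transitive frames. R is transitive — valid.

A, B, C, D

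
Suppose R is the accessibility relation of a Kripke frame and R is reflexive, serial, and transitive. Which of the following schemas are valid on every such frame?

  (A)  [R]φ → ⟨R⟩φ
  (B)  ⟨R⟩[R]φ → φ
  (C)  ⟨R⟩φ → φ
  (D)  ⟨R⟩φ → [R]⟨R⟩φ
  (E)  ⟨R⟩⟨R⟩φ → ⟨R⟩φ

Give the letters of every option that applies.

(A) [R]φ → ⟨R⟩φ is axiom D, which corresponds to seriality. Every such R is serial — valid.
(B) the dual of axiom B: valid iff R is symmetric. Such an R need not be symmetric — not valid.
(C) ⟨R⟩φ → φ (the converse of T) corresponds to R being a subset of the identity. Such an R need not be a subset of the identity, so not valid.
(D) axiom 5: valid iff R is euclidean. Such an R need not be euclidean — not valid.
(E) ⟨R⟩⟨R⟩φ → ⟨R⟩φ is the dual of axiom 4; it is valid on a frame exactly when R is transitive. Every such R is transitive, so valid.

A, E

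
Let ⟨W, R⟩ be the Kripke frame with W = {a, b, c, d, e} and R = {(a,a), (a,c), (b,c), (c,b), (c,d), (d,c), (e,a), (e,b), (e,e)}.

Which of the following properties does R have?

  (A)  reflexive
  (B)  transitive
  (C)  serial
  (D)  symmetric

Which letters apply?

C

(A) not reflexive: not b R b.
(B) not transitive: a R c and c R b but not a R b.
(C) serial: every world has an R-successor.
(D) not symmetric: a R c but not c R a.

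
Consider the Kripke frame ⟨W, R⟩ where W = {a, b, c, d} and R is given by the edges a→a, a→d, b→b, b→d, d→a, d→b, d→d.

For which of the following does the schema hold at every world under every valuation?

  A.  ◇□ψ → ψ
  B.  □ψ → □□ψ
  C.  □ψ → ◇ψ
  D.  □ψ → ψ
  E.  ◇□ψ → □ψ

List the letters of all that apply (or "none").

A

R is not reflexive: not c R c.
R is symmetric: every R-edge is matched by its reverse.
R is not transitive: a R d and d R b but not a R b.
R is not euclidean: d R a and d R b but not a R b.
R is not serial: c has no R-successor.
(A) ◇□ψ → ψ is the dual of axiom B; it is valid on a frame exactly when R is symmetric. R is symmetric, so valid.
(B) □ψ → □□ψ (axiom 4) characterises the transitive frames. R is not transitive — not valid.
(C) axiom D: valid iff R is serial. R is not serial — not valid.
(D) □ψ → ψ is axiom T; it is valid on a frame exactly when R is reflexive. R is not reflexive, so not valid.
(E) ◇□ψ → □ψ is the dual of axiom 5, which corresponds to the euclidean property. R is not euclidean — not valid.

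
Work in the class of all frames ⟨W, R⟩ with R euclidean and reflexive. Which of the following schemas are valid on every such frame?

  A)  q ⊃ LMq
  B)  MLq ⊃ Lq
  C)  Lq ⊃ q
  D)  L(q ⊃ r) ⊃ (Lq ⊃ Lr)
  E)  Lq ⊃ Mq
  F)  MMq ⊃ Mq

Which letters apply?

A reflexive euclidean relation is also symmetric (from wRw and wRv the euclidean condition gives vRw) and hence transitive; it is an equivalence relation.
(A) axiom B: valid iff R is symmetric. Every such R is symmetric — valid.
(B) MLq ⊃ Lq is the dual of axiom 5, which corresponds to the euclidean property. Every such R is euclidean — valid.
(C) Lq ⊃ q is axiom T; it is valid on a frame exactly when R is reflexive. Every such R is reflexive, so valid.
(D) this is just K, valid on every normal frame.
(E) Lq ⊃ Mq is axiom D, which corresponds to seriality. Every such R is serial — valid.
(F) MMq ⊃ Mq is the dual of axiom 4, which corresponds to transitivity. Every such R is transitive — valid.

A, B, C, D, E, F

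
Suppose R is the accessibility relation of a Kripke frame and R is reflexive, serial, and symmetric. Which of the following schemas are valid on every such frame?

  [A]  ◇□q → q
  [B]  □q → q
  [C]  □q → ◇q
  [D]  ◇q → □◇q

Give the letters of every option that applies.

(A) ◇□q → q is the dual of axiom B; it is valid on a frame exactly when R is symmetric. Every such R is symmetric, so valid.
(B) □q → q is axiom T; it is valid on a frame exactly when R is reflexive. Every such R is reflexive, so valid.
(C) □q → ◇q (axiom D) characterises the serial frames. Every such R is serial — valid.
(D) axiom 5: valid iff R is euclidean. Such an R need not be euclidean — not valid.

A, B, C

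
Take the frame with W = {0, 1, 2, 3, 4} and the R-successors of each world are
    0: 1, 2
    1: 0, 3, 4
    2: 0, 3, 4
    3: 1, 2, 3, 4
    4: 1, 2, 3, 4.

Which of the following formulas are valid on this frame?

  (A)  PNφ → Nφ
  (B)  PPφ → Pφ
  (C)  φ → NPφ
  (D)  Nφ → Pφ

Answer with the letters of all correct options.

C, D

R is symmetric: every R-edge is matched by its reverse.
R is not transitive: 0 R 1 and 1 R 0 but not 0 R 0.
R is not euclidean: 0 R 1 and 0 R 2 but not 1 R 2.
R is serial: every world has an R-successor.
(A) the dual of axiom 5: valid iff R is euclidean. R is not euclidean — not valid.
(B) the dual of axiom 4: valid iff R is transitive. R is not transitive — not valid.
(C) φ → NPφ (axiom B) characterises the symmetric frames. R is symmetric — valid.
(D) axiom D: valid iff R is serial. R is serial — valid.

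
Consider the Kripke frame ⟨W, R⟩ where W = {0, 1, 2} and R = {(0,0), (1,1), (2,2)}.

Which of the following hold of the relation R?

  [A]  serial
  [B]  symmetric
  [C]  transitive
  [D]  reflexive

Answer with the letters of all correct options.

(A) serial: every world has an R-successor.
(B) symmetric: every R-edge is matched by its reverse.
(C) transitive: R is closed under composition.
(D) reflexive: each world relates to itself.

A, B, C, D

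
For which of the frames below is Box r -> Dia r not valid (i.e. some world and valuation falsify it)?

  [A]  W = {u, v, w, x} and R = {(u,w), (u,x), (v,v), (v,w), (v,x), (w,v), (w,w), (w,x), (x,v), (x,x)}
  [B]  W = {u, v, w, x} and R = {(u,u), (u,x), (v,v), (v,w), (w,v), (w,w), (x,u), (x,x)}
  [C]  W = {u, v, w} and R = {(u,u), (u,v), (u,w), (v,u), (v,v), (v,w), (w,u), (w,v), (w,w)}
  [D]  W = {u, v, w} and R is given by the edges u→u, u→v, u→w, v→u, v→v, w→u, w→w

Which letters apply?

none

The schema Box r -> Dia r is axiom D; it is valid on a frame iff R is serial.
(A) R is serial (every world has an R-successor), so the schema is valid here.
(B) R is serial (every world has an R-successor), so the schema is valid here.
(C) R is serial (every world has an R-successor), so the schema is valid here.
(D) R is serial (every world has an R-successor), so the schema is valid here.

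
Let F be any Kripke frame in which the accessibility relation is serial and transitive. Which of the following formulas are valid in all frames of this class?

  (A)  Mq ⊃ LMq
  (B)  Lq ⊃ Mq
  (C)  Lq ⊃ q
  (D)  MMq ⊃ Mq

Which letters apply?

B, D

(A) Mq ⊃ LMq (axiom 5) characterises the euclidean frames. Such an R need not be euclidean — not valid.
(B) Lq ⊃ Mq is axiom D, which corresponds to seriality. Every such R is serial — valid.
(C) axiom T: valid iff R is reflexive. Such an R need not be reflexive — not valid.
(D) MMq ⊃ Mq (the dual of axiom 4) characterises the transitive frames. Every such R is transitive — valid.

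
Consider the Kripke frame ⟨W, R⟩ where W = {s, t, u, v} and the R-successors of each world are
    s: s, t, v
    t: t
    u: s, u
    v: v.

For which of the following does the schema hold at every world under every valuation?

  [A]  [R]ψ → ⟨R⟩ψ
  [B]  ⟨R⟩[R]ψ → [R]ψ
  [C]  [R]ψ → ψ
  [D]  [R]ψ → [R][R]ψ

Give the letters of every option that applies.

R is reflexive: each world relates to itself.
R is not transitive: u R s and s R t but not u R t.
R is not euclidean: s R t and s R s but not t R s.
R is serial: every world has an R-successor.
(A) [R]ψ → ⟨R⟩ψ is axiom D, which corresponds to seriality. R is serial — valid.
(B) ⟨R⟩[R]ψ → [R]ψ (the dual of axiom 5) characterises the euclidean frames. R is not euclidean — not valid.
(C) axiom T: valid iff R is reflexive. R is reflexive — valid.
(D) [R]ψ → [R][R]ψ (axiom 4) characterises the transitive frames. R is not transitive — not valid.

A, C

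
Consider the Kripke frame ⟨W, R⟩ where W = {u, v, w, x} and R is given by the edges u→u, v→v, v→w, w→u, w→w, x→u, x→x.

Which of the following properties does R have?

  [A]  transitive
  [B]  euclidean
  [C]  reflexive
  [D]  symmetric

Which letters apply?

C

(A) not transitive: v R w and w R u but not v R u.
(B) not euclidean: v R w and v R v but not w R v.
(C) reflexive: each world relates to itself.
(D) not symmetric: v R w but not w R v.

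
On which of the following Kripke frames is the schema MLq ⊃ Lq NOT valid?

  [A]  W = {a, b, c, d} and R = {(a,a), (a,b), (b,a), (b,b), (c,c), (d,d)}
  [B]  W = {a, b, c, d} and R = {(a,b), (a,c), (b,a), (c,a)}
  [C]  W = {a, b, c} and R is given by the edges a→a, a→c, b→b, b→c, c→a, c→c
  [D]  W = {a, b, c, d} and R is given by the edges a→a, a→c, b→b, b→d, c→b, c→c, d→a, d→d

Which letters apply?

B, C, D

The schema MLq ⊃ Lq is the dual of axiom 5; it is valid on a frame iff R is euclidean.
(A) R is euclidean (any two R-successors of the same world are R-related), so the schema is valid here.
(B) R is not euclidean (a R b and a R c but not b R c), so the schema fails here.
(C) R is not euclidean (b R c and b R b but not c R b), so the schema fails here.
(D) R is not euclidean (a R c and a R a but not c R a), so the schema fails here.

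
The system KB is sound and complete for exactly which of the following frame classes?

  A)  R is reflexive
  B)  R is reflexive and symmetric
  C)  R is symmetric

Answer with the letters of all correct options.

(A) this class determines T (= KT), not KB.
(B) this class determines B (= KTB), not KB.
(C) KB is sound and complete for exactly this class.

C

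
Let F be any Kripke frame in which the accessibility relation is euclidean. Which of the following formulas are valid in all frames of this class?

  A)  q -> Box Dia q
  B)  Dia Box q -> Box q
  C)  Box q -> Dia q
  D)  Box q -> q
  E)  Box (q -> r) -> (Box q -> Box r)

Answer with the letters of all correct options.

(A) q -> Box Dia q (axiom B) characterises the symmetric frames. Such an R need not be symmetric — not valid.
(B) Dia Box q -> Box q is the dual of axiom 5; it is valid on a frame exactly when R is euclidean. Every such R is euclidean, so valid.
(C) Box q -> Dia q is axiom D, which corresponds to seriality. Such an R need not be serial — not valid.
(D) Box q -> q is axiom T, which corresponds to reflexivity. Such an R need not be reflexive — not valid.
(E) Box (q -> r) -> (Box q -> Box r) is the K axiom; it holds on all frames — valid.

B, E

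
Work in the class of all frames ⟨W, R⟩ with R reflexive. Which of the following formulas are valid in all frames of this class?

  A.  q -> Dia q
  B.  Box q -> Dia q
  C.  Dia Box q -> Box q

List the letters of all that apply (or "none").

A, B

A reflexive relation is serial.
(A) the dual of axiom T: valid iff R is reflexive. Every such R is reflexive — valid.
(B) Box q -> Dia q is axiom D, which corresponds to seriality. Every such R is serial — valid.
(C) Dia Box q -> Box q is the dual of axiom 5; it is valid on a frame exactly when R is euclidean. Such an R need not be euclidean, so not valid.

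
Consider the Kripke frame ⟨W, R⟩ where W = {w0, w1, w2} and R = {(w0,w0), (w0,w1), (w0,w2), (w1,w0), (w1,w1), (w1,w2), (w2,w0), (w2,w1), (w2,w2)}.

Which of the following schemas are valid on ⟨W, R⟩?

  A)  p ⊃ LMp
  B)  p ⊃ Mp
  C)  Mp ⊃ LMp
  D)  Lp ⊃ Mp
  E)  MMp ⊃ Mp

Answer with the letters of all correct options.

R is reflexive: each world relates to itself.
R is symmetric: every R-edge is matched by its reverse.
R is transitive: R is closed under composition.
R is euclidean: any two R-successors of the same world are R-related.
R is serial: every world has an R-successor.
(A) p ⊃ LMp is axiom B, which corresponds to symmetry. R is symmetric — valid.
(B) the dual of axiom T: valid iff R is reflexive. R is reflexive — valid.
(C) Mp ⊃ LMp is axiom 5, which corresponds to the euclidean property. R is euclidean — valid.
(D) Lp ⊃ Mp is axiom D; it is valid on a frame exactly when R is serial. R is serial, so valid.
(E) MMp ⊃ Mp is the dual of axiom 4, which corresponds to transitivity. R is transitive — valid.

A, B, C, D, E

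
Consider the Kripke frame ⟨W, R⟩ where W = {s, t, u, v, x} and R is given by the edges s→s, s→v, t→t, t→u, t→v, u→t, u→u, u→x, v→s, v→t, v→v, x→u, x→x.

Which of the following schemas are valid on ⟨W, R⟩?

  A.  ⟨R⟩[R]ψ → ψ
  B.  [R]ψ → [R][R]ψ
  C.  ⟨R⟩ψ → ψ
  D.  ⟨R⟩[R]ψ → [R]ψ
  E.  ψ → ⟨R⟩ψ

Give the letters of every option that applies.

A, E

R is reflexive: each world relates to itself.
R is symmetric: every R-edge is matched by its reverse.
R is not transitive: s R v and v R t but not s R t.
R is not euclidean: t R u and t R v but not u R v.
R is not a subset of the identity: s R v with s ≠ v.
(A) ⟨R⟩[R]ψ → ψ is the dual of axiom B; it is valid on a frame exactly when R is symmetric. R is symmetric, so valid.
(B) [R]ψ → [R][R]ψ is axiom 4; it is valid on a frame exactly when R is transitive. R is not transitive, so not valid.
(C) ⟨R⟩ψ → ψ is valid only on frames where every R-edge is a self-loop. Here R ⊄ identity — not valid.
(D) ⟨R⟩[R]ψ → [R]ψ is the dual of axiom 5, which corresponds to the euclidean property. R is not euclidean — not valid.
(E) ψ → ⟨R⟩ψ is the dual of axiom T, which corresponds to reflexivity. R is reflexive — valid.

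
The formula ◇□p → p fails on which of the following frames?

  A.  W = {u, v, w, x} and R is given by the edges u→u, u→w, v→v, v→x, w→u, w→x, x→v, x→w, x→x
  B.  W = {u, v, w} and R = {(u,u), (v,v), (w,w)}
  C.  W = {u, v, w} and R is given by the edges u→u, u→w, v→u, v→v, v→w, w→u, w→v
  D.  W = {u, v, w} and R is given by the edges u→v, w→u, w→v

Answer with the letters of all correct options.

C, D

The schema ◇□p → p is the dual of axiom B; it is valid on a frame iff R is symmetric.
(A) R is symmetric (every R-edge is matched by its reverse), so the schema is valid here.
(B) R is symmetric (every R-edge is matched by its reverse), so the schema is valid here.
(C) R is not symmetric (v R u but not u R v), so the schema fails here.
(D) R is not symmetric (u R v but not v R u), so the schema fails here.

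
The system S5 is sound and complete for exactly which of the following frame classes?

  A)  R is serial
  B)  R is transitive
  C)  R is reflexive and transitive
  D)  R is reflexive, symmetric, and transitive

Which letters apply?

(A) this class determines D, not S5.
(B) this class determines K4, not S5.
(C) this class determines S4, not S5.
(D) S5 is sound and complete for exactly this class.

D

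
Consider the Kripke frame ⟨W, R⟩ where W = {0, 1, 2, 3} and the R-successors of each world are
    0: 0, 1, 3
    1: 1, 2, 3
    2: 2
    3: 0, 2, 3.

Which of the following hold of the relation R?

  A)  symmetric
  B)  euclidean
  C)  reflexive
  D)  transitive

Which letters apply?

C

(A) not symmetric: 0 R 1 but not 1 R 0.
(B) not euclidean: 0 R 1 and 0 R 0 but not 1 R 0.
(C) reflexive: each world relates to itself.
(D) not transitive: 0 R 1 and 1 R 2 but not 0 R 2.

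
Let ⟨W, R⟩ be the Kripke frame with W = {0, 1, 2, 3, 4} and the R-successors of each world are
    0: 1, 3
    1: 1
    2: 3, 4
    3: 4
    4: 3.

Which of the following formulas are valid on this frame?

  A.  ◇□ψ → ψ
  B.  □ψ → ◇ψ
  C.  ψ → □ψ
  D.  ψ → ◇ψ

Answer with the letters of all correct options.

R is not reflexive: not 0 R 0.
R is not symmetric: 0 R 1 but not 1 R 0.
R is serial: every world has an R-successor.
R is not a subset of the identity: 0 R 1 with 0 ≠ 1.
(A) the dual of axiom B: valid iff R is symmetric. R is not symmetric — not valid.
(B) □ψ → ◇ψ (axiom D) characterises the serial frames. R is serial — valid.
(C) ψ → □ψ is valid only on frames where every R-edge is a self-loop. Here R ⊄ identity — not valid.
(D) the dual of axiom T: valid iff R is reflexive. R is not reflexive — not valid.

B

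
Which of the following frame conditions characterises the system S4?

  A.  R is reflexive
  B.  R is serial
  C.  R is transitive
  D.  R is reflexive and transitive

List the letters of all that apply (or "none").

(A) this class determines T (= KT), not S4.
(B) this class determines D, not S4.
(C) this class determines K4, not S4.
(D) S4 is sound and complete for exactly this class.

D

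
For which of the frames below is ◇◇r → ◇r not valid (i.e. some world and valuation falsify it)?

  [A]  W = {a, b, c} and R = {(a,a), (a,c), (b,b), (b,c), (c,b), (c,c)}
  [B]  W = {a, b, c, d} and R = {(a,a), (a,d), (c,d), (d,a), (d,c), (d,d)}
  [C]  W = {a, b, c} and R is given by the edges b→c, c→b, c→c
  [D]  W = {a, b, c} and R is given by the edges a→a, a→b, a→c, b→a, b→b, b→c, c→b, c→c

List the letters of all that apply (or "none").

A, B, C, D

The schema ◇◇r → ◇r is the dual of axiom 4; it is valid on a frame iff R is transitive.
(A) R is not transitive (a R c and c R b but not a R b), so the schema fails here.
(B) R is not transitive (a R d and d R c but not a R c), so the schema fails here.
(C) R is not transitive (b R c and c R b but not b R b), so the schema fails here.
(D) R is not transitive (c R b and b R a but not c R a), so the schema fails here.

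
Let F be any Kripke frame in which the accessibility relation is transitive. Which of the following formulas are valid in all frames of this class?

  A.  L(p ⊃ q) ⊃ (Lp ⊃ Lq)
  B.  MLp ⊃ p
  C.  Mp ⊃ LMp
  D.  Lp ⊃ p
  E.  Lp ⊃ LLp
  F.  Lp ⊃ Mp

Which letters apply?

(A) this is just K, valid on every normal frame.
(B) the dual of axiom B: valid iff R is symmetric. Such an R need not be symmetric — not valid.
(C) Mp ⊃ LMp (axiom 5) characterises the euclidean frames. Such an R need not be euclidean — not valid.
(D) axiom T: valid iff R is reflexive. Such an R need not be reflexive — not valid.
(E) Lp ⊃ LLp is axiom 4; it is valid on a frame exactly when R is transitive. Every such R is transitive, so valid.
(F) Lp ⊃ Mp is axiom D, which corresponds to seriality. Such an R need not be serial — not valid.

A, E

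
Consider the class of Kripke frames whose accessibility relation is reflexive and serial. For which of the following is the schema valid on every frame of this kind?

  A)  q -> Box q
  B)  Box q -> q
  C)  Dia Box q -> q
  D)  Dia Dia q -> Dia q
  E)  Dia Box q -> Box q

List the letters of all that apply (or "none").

B

(A) q -> Box q is valid only on frames where every R-edge is a self-loop. Such an R need not be a subset of the identity — not valid.
(B) Box q -> q (axiom T) characterises the reflexive frames. Every such R is reflexive — valid.
(C) Dia Box q -> q is the dual of axiom B; it is valid on a frame exactly when R is symmetric. Such an R need not be symmetric, so not valid.
(D) Dia Dia q -> Dia q (the dual of axiom 4) characterises the transitive frames. Such an R need not be transitive — not valid.
(E) the dual of axiom 5: valid iff R is euclidean. Such an R need not be euclidean — not valid.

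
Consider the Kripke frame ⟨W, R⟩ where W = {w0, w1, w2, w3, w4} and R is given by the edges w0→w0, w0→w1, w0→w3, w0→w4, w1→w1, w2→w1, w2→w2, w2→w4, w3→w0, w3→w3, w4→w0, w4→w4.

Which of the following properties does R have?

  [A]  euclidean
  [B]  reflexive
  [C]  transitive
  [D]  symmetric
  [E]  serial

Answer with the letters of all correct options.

B, E

(A) not euclidean: w0 R w1 and w0 R w0 but not w1 R w0.
(B) reflexive: each world relates to itself.
(C) not transitive: w2 R w4 and w4 R w0 but not w2 R w0.
(D) not symmetric: w0 R w1 but not w1 R w0.
(E) serial: every world has an R-successor.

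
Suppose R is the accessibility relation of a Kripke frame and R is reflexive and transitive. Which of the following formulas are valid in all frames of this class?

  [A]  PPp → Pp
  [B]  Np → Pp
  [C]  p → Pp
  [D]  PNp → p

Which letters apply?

Reflexive relations are serial.
(A) PPp → Pp (the dual of axiom 4) characterises the transitive frames. Every such R is transitive — valid.
(B) axiom D: valid iff R is serial. Every such R is serial — valid.
(C) p → Pp (the dual of axiom T) characterises the reflexive frames. Every such R is reflexive — valid.
(D) the dual of axiom B: valid iff R is symmetric. Such an R need not be symmetric — not valid.

A, B, C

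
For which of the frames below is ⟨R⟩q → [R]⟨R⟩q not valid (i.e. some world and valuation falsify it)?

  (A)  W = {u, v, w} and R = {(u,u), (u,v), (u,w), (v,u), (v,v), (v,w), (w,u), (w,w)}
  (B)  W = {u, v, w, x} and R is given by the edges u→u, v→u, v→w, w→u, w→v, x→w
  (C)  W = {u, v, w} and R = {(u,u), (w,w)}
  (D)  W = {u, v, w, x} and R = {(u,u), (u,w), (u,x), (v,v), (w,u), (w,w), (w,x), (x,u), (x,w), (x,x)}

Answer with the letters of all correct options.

A, B

The schema ⟨R⟩q → [R]⟨R⟩q is axiom 5; it is valid on a frame iff R is euclidean.
(A) R is not euclidean (u R w and u R v but not w R v), so the schema fails here.
(B) R is not euclidean (v R u and v R w but not u R w), so the schema fails here.
(C) R is euclidean (any two R-successors of the same world are R-related), so the schema is valid here.
(D) R is euclidean (any two R-successors of the same world are R-related), so the schema is valid here.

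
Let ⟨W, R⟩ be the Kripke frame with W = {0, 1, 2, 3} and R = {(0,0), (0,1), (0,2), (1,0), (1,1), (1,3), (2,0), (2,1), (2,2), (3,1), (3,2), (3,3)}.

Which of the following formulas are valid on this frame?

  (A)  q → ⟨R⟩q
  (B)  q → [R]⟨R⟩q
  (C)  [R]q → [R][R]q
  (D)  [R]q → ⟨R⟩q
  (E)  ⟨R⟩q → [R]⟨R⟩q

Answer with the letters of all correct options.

A, D

R is reflexive: each world relates to itself.
R is not symmetric: 2 R 1 but not 1 R 2.
R is not transitive: 0 R 1 and 1 R 3 but not 0 R 3.
R is not euclidean: 0 R 1 and 0 R 2 but not 1 R 2.
R is serial: every world has an R-successor.
(A) q → ⟨R⟩q is the dual of axiom T, which corresponds to reflexivity. R is reflexive — valid.
(B) q → [R]⟨R⟩q is axiom B; it is valid on a frame exactly when R is symmetric. R is not symmetric, so not valid.
(C) [R]q → [R][R]q (axiom 4) characterises the transitive frames. R is not transitive — not valid.
(D) [R]q → ⟨R⟩q is axiom D; it is valid on a frame exactly when R is serial. R is serial, so valid.
(E) ⟨R⟩q → [R]⟨R⟩q is axiom 5; it is valid on a frame exactly when R is euclidean. R is not euclidean, so not valid.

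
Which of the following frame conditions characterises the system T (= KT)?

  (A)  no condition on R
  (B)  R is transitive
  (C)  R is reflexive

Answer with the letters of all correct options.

(A) this class determines K, not T (= KT).
(B) this class determines K4, not T (= KT).
(C) T (= KT) is sound and complete for exactly this class.

C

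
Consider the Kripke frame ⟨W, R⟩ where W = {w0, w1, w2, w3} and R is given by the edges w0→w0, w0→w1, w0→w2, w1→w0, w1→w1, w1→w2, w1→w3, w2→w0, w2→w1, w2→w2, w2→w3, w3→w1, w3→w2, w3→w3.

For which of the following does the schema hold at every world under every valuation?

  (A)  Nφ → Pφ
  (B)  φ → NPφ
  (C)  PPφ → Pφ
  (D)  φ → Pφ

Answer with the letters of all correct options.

R is reflexive: each world relates to itself.
R is symmetric: every R-edge is matched by its reverse.
R is not transitive: w0 R w1 and w1 R w3 but not w0 R w3.
R is serial: every world has an R-successor.
(A) Nφ → Pφ (axiom D) characterises the serial frames. R is serial — valid.
(B) φ → NPφ (axiom B) characterises the symmetric frames. R is symmetric — valid.
(C) the dual of axiom 4: valid iff R is transitive. R is not transitive — not valid.
(D) φ → Pφ (the dual of axiom T) characterises the reflexive frames. R is reflexive — valid.

A, B, D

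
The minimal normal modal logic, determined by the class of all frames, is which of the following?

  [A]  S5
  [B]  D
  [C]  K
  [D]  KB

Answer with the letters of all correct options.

C

(A) S5 is determined by the class of reflexive, symmetric, and transitive frames.
(B) D is determined by the class of serial frames.
(C) K is determined by exactly this class.
(D) KB is determined by the class of symmetric frames.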